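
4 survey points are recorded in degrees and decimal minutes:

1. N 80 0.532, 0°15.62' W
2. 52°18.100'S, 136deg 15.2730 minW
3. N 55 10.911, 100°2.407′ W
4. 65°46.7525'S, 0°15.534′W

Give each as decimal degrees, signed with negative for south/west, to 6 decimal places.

1. 80.008867, -0.260333
2. -52.301667, -136.254550
3. 55.181850, -100.040117
4. -65.779208, -0.258900

Point 1:
  Latitude: 0.532′ = 0.008867°; total 80.0088667
  N → positive
  Lon: 0 + 15.62/60 = 0.2603333
  W ⇒ negate
Point 2:
  Latitude: 52 + 18.1/60 = 52.3016667
  hemisphere S, so the sign is −
  Lon: 15.273′ = 0.254550°; total 136.2545500
  hemisphere W, so the sign is −
Point 3:
  Latitude: 10.911′ = 0.181850°; total 55.1818500
  N → positive
  Longitude: 100 + 2.407/60 = 100.0401167
  W → negative
Point 4:
  φ: 46.7525′ = 0.779208°; total 65.7792083
  S ⇒ negate
  λ: 0 + 15.534/60 = 0.2589000
  hemisphere W, so the sign is −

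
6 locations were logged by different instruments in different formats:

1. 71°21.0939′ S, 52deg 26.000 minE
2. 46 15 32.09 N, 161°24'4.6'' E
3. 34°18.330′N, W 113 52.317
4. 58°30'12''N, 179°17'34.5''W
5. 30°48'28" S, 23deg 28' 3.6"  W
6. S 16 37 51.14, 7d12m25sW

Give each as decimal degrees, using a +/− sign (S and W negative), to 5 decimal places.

1. -71.35157, 52.43333
2. 46.25891, 161.40128
3. 34.30550, -113.87195
4. 58.50333, -179.29292
5. -30.80778, -23.46767
6. -16.63087, -7.20694

Point 1:
  Lat: 21.0939′ = 0.351565°; total 71.351565
  S → negative
  λ: 52 + 26/60 = 52.433333
  E → positive
Point 2:
  Lat: 46° + 15/60 + 32.09/3600 = 46 + 0.250000 + 0.008914 = 46.258914
  N → positive
  λ: 24′ + 4.6″ = 24.07667′; 161 + 24.07667/60 = 161.401278
  E → positive
Point 3:
  Lat: 34 + 18.33/60 = 34.305500
  N → positive
  Lon: 113 + 52.317/60 = 113.871950
  W ⇒ negate
Point 4:
  Lat: 58° + 30/60 + 12/3600 = 58 + 0.500000 + 0.003333 = 58.503333
  N → positive
  Longitude: 179° + 17/60 + 34.5/3600 = 179 + 0.283333 + 0.009583 = 179.292917
  W ⇒ negate
Point 5:
  φ: 30° + 48/60 + 28/3600 = 30 + 0.800000 + 0.007778 = 30.807778
  S → negative
  Lon: 28′ + 3.6″ = 28.06000′; 23 + 28.06000/60 = 23.467667
  hemisphere W, so the sign is −
Point 6:
  φ: 37′ + 51.14″ = 37.85233′; 16 + 37.85233/60 = 16.630872
  S ⇒ negate
  λ: 12′ + 25″ = 12.41667′; 7 + 12.41667/60 = 7.206944
  W → negative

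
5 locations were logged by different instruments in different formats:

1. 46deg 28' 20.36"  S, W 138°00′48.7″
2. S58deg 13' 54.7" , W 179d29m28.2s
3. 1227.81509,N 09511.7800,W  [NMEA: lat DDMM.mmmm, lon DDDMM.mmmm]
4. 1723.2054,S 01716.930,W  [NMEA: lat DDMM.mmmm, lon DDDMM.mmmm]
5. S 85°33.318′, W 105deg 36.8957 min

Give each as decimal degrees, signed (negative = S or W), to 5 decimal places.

1. -46.47232, -138.01353
2. -58.23186, -179.49117
3. 12.46358, -95.19633
4. -17.38676, -17.28217
5. -85.55530, -105.61493

Point 1:
  Lat: 46° + 28/60 + 20.36/3600 = 46 + 0.466667 + 0.005656 = 46.472322
  hemisphere S, so the sign is −
  Lon: 0′ + 48.7″ = 0.81167′; 138 + 0.81167/60 = 138.013528
  W → negative
Point 2:
  Lat: 13′ + 54.7″ = 13.91167′; 58 + 13.91167/60 = 58.231861
  hemisphere S, so the sign is −
  Lon: 29′ + 28.2″ = 29.47000′; 179 + 29.47000/60 = 179.491167
  hemisphere W, so the sign is −
Point 3:
  Lat: split at 2 digits → 12° and 27.81509′; 12 + 27.81509/60 = 12.463585
  N ⇒ keep positive
  Longitude: split at 3 digits → 095° and 11.78′; 95 + 11.78/60 = 95.196333
  W ⇒ negate
Point 4:
  Latitude: split at 2 digits → 17° and 23.2054′; 17 + 23.2054/60 = 17.386757
  hemisphere S, so the sign is −
  λ: split at 3 digits → 017° and 16.93′; 17 + 16.93/60 = 17.282167
  W → negative
Point 5:
  Lat: 33.318′ = 0.555300°; total 85.555300
  hemisphere S, so the sign is −
  Longitude: 36.8957′ = 0.614928°; total 105.614928
  hemisphere W, so the sign is −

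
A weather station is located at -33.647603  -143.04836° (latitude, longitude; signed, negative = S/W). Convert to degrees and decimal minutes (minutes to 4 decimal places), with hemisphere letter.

33° 38.8562′ S, 143° 2.9016′ W

Latitude is negative → S; |value| = 33.647603
Lat: minutes = (33.647603 − 33) × 60 = 38.856180
Longitude is negative → W; |value| = 143.048360
Lon: fractional part 0.048360 → 2.901600 minutes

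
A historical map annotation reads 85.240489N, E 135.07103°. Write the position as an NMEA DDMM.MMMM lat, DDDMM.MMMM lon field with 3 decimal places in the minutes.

8514.429,N / 13504.262,E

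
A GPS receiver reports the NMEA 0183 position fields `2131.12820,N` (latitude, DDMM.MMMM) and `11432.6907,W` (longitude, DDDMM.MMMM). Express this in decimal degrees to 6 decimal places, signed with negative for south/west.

φ: split at 2 digits → 21° and 31.1282′; 21 + 31.1282/60 = 21.5188033
N ⇒ keep positive
λ: degrees = first 3 digits = 114, minutes = 32.6907; 114 + 32.6907/60 = 114.5448450
hemisphere W, so the sign is −

21.518803, -114.544845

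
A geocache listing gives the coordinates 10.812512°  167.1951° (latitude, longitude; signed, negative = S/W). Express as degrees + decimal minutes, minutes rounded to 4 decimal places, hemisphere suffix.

φ: fractional part 0.812512 → 48.750720 minutes
Lon: 167° + 0.195100 × 60 = 167° 11.706000′

10° 48.7507′ N, 167° 11.7060′ E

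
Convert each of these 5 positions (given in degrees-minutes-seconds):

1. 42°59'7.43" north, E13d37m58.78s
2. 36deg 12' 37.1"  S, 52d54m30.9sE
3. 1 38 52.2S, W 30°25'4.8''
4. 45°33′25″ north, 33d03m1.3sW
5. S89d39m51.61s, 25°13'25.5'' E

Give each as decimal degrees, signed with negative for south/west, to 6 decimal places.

1. 42.985397, 13.632994
2. -36.210306, 52.908583
3. -1.647833, -30.418000
4. 45.556944, -33.050361
5. -89.664336, 25.223750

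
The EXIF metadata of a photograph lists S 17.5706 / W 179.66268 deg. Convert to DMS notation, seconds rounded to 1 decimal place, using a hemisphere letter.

17°34′14.2″ S, 179°39′45.6″ W

φ: 0.570600 × 60 = 34.23600′ → 34′, remainder × 60 = 14.160″
Longitude: 0.662680 × 60 = 39.76080′ → 39′, remainder × 60 = 45.648″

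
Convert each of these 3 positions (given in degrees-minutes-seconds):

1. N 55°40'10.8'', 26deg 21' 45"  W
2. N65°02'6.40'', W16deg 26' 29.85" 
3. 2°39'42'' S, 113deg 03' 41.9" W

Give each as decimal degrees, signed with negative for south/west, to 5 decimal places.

1. 55.66967, -26.36250
2. 65.03511, -16.44163
3. -2.66167, -113.06164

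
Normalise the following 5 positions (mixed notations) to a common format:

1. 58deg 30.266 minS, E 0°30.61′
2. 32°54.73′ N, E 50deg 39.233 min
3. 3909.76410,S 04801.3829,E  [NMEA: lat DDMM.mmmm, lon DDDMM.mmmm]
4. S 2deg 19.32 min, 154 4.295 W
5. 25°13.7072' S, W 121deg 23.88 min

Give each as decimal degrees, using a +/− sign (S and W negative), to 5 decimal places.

1. -58.50443, 0.51017
2. 32.91217, 50.65388
3. -39.16274, 48.02305
4. -2.32200, -154.07158
5. -25.22845, -121.39800

Point 1:
  Lat: 30.266′ = 0.504433°; total 58.504433
  hemisphere S, so the sign is −
  λ: 0 + 30.61/60 = 0.510167
  E ⇒ keep positive
Point 2:
  φ: 32 + 54.73/60 = 32.912167
  N → positive
  Lon: 39.233′ = 0.653883°; total 50.653883
  E → positive
Point 3:
  Latitude: degrees = first 2 digits = 39, minutes = 9.7641; 39 + 9.7641/60 = 39.162735
  hemisphere S, so the sign is −
  Lon: split at 3 digits → 048° and 1.3829′; 48 + 1.3829/60 = 48.023048
  E ⇒ keep positive
Point 4:
  Lat: 19.32′ = 0.322000°; total 2.322000
  S ⇒ negate
  Lon: 4.295′ = 0.071583°; total 154.071583
  W ⇒ negate
Point 5:
  Lat: 13.7072′ = 0.228453°; total 25.228453
  S ⇒ negate
  λ: 121 + 23.88/60 = 121.398000
  W → negative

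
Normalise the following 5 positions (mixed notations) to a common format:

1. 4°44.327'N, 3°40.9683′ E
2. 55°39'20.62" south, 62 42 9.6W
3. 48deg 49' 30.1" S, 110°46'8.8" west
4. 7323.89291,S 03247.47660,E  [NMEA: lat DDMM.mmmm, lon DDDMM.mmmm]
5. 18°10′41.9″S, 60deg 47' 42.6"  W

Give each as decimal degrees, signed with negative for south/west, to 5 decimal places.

1. 4.73878, 3.68281
2. -55.65573, -62.70267
3. -48.82503, -110.76911
4. -73.39822, 32.79128
5. -18.17831, -60.79517

Point 1:
  φ: 4 + 44.327/60 = 4.738783
  N ⇒ keep positive
  Lon: 40.9683′ = 0.682805°; total 3.682805
  E ⇒ keep positive
Point 2:
  Latitude: 55 + 39/60 + 20.62/3600 = 55.655728
  hemisphere S, so the sign is −
  Longitude: 62° + 42/60 + 9.6/3600 = 62 + 0.700000 + 0.002667 = 62.702667
  W ⇒ negate
Point 3:
  φ: 49′ + 30.1″ = 49.50167′; 48 + 49.50167/60 = 48.825028
  S ⇒ negate
  Longitude: 110° + 46/60 + 8.8/3600 = 110 + 0.766667 + 0.002444 = 110.769111
  W → negative
Point 4:
  Latitude: split at 2 digits → 73° and 23.89291′; 73 + 23.89291/60 = 73.398215
  S → negative
  Lon: degrees = first 3 digits = 32, minutes = 47.4766; 32 + 47.4766/60 = 32.791277
  E ⇒ keep positive
Point 5:
  φ: 10′ + 41.9″ = 10.69833′; 18 + 10.69833/60 = 18.178306
  hemisphere S, so the sign is −
  Longitude: 47′ + 42.6″ = 47.71000′; 60 + 47.71000/60 = 60.795167
  W ⇒ negate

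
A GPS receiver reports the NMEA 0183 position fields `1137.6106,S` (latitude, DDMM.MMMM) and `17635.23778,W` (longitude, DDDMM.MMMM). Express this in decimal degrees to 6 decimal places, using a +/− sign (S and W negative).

-11.626843, -176.587296

Latitude: degrees = first 2 digits = 11, minutes = 37.6106; 11 + 37.6106/60 = 11.6268433
S → negative
Longitude: degrees = first 3 digits = 176, minutes = 35.23778; 176 + 35.23778/60 = 176.5872963
W ⇒ negate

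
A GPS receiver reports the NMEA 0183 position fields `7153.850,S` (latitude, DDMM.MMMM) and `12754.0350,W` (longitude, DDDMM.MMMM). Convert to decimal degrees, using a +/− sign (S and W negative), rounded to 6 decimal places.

-71.897500, -127.900583

φ: split at 2 digits → 71° and 53.85′; 71 + 53.85/60 = 71.8975000
hemisphere S, so the sign is −
Lon: degrees = first 3 digits = 127, minutes = 54.035; 127 + 54.035/60 = 127.9005833
hemisphere W, so the sign is −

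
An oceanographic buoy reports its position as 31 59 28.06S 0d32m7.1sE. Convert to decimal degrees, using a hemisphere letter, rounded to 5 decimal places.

Lat: 59′ + 28.06″ = 59.46767′; 31 + 59.46767/60 = 31.991128
λ: 32′ + 7.1″ = 32.11833′; 0 + 32.11833/60 = 0.535306

31.99113° S, 0.53531° E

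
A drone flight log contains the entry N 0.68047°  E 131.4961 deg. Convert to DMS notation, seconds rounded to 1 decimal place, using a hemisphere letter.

0°40′49.7″ N, 131°29′46.0″ E

Lat: 0.680470 × 60 = 40.82820′ → 40′, remainder × 60 = 49.692″
Longitude: whole degrees 131; 29.76600′ → 29′ and 45.960″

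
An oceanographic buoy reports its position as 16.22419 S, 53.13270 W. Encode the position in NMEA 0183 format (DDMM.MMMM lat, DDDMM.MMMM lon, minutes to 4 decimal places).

1613.4514,S / 05307.9620,W

Latitude: 16° + 0.224190 × 60 = 16° 13.451400′
λ: minutes = (53.132700 − 53) × 60 = 7.962000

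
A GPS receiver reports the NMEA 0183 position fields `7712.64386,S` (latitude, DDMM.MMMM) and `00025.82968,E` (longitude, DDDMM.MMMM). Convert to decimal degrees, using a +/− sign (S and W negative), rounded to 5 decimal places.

-77.21073, 0.43049

Latitude: split at 2 digits → 77° and 12.64386′; 77 + 12.64386/60 = 77.210731
S ⇒ negate
λ: split at 3 digits → 000° and 25.82968′; 0 + 25.82968/60 = 0.430495
E → positive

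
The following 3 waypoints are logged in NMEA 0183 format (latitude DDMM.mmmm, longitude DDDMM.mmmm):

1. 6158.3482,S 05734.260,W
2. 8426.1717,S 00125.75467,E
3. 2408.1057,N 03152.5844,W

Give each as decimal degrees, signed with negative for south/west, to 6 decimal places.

1. -61.972470, -57.571000
2. -84.436195, 1.429245
3. 24.135095, -31.876407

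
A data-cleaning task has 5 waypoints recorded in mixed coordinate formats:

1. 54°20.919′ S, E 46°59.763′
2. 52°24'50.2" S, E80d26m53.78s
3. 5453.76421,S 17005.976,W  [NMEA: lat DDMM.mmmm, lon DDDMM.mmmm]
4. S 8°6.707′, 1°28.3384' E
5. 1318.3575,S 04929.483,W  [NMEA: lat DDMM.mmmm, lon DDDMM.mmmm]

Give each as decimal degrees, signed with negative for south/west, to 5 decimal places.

1. -54.34865, 46.99605
2. -52.41394, 80.44827
3. -54.89607, -170.09960
4. -8.11178, 1.47231
5. -13.30596, -49.49138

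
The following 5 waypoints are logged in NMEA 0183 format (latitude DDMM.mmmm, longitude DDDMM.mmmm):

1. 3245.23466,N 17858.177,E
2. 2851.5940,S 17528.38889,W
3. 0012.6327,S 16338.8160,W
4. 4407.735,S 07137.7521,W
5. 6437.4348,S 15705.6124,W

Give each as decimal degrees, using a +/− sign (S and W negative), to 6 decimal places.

1. 32.753911, 178.969617
2. -28.859900, -175.473148
3. -0.210545, -163.646933
4. -44.128917, -71.629202
5. -64.623913, -157.093540

Point 1:
  φ: split at 2 digits → 32° and 45.23466′; 32 + 45.23466/60 = 32.7539110
  N → positive
  Longitude: degrees = first 3 digits = 178, minutes = 58.177; 178 + 58.177/60 = 178.9696167
  E → positive
Point 2:
  φ: split at 2 digits → 28° and 51.594′; 28 + 51.594/60 = 28.8599000
  hemisphere S, so the sign is −
  Longitude: degrees = first 3 digits = 175, minutes = 28.38889; 175 + 28.38889/60 = 175.4731482
  W ⇒ negate
Point 3:
  Lat: degrees = first 2 digits = 0, minutes = 12.6327; 0 + 12.6327/60 = 0.2105450
  S ⇒ negate
  λ: split at 3 digits → 163° and 38.816′; 163 + 38.816/60 = 163.6469333
  W → negative
Point 4:
  Latitude: split at 2 digits → 44° and 7.735′; 44 + 7.735/60 = 44.1289167
  hemisphere S, so the sign is −
  Longitude: degrees = first 3 digits = 71, minutes = 37.7521; 71 + 37.7521/60 = 71.6292017
  W ⇒ negate
Point 5:
  Lat: degrees = first 2 digits = 64, minutes = 37.4348; 64 + 37.4348/60 = 64.6239133
  S ⇒ negate
  Longitude: degrees = first 3 digits = 157, minutes = 5.6124; 157 + 5.6124/60 = 157.0935400
  W → negative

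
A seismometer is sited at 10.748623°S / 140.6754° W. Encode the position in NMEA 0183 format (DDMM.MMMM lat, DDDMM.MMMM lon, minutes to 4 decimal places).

Latitude: minutes = (10.748623 − 10) × 60 = 44.917380
Lon: minutes = (140.675400 − 140) × 60 = 40.524000

1044.9174,S / 14040.5240,W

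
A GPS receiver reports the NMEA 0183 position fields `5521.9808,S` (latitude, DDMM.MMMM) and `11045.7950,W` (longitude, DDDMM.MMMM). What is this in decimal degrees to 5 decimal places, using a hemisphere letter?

Latitude: split at 2 digits → 55° and 21.9808′; 55 + 21.9808/60 = 55.366347
Longitude: split at 3 digits → 110° and 45.795′; 110 + 45.795/60 = 110.763250

55.36635° S, 110.76325° W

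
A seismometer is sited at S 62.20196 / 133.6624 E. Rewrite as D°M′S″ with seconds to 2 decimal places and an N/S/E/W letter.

62°12′7.06″ S, 133°39′44.64″ E

φ: 0.201960 × 60 = 12.11760′ → 12′, remainder × 60 = 7.0560″
λ: 0.662400° → 39.74400′; 0.74400 × 60 = 44.6400″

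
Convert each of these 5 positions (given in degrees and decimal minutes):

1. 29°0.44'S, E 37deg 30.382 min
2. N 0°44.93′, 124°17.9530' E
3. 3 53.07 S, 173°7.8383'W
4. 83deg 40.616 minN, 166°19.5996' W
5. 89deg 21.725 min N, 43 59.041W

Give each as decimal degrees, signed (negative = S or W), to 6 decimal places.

Point 1:
  φ: 0.44′ = 0.007333°; total 29.0073333
  S ⇒ negate
  Lon: 30.382′ = 0.506367°; total 37.5063667
  E ⇒ keep positive
Point 2:
  φ: 0 + 44.93/60 = 0.7488333
  N → positive
  λ: 124 + 17.953/60 = 124.2992167
  E → positive
Point 3:
  Latitude: 3 + 53.07/60 = 3.8845000
  hemisphere S, so the sign is −
  Longitude: 173 + 7.8383/60 = 173.1306383
  W → negative
Point 4:
  φ: 83 + 40.616/60 = 83.6769333
  N → positive
  λ: 19.5996′ = 0.326660°; total 166.3266600
  W ⇒ negate
Point 5:
  Lat: 21.725′ = 0.362083°; total 89.3620833
  N → positive
  Lon: 43 + 59.041/60 = 43.9840167
  hemisphere W, so the sign is −

1. -29.007333, 37.506367
2. 0.748833, 124.299217
3. -3.884500, -173.130638
4. 83.676933, -166.326660
5. 89.362083, -43.984017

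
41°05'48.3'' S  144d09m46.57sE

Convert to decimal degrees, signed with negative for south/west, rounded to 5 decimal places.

-41.09675, 144.16294

φ: 41 + 5/60 + 48.3/3600 = 41.096750
S → negative
Lon: 144° + 9/60 + 46.57/3600 = 144 + 0.150000 + 0.012936 = 144.162936
E ⇒ keep positive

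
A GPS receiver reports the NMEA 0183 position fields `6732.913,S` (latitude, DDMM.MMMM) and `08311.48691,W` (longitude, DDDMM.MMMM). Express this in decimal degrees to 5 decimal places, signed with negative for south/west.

-67.54855, -83.19145

φ: split at 2 digits → 67° and 32.913′; 67 + 32.913/60 = 67.548550
S ⇒ negate
λ: split at 3 digits → 083° and 11.48691′; 83 + 11.48691/60 = 83.191449
W → negative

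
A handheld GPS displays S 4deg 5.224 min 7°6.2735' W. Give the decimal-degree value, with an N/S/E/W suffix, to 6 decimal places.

4.087067° S, 7.104558° W

Lat: 5.224′ = 0.087067°; total 4.0870667
λ: 7 + 6.2735/60 = 7.1045583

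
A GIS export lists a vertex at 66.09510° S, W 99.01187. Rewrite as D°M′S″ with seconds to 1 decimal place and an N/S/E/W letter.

66°05′42.4″ S, 99°00′42.7″ W

Latitude: whole degrees 66; 5.70600′ → 5′ and 42.360″
Longitude: 0.011870° → 0.71220′; 0.71220 × 60 = 42.732″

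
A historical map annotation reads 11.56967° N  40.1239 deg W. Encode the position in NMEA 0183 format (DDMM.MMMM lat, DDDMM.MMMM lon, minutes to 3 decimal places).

1134.180,N / 04007.434,W

Lat: 11° + 0.569670 × 60 = 11° 34.18020′
Lon: minutes = (40.123900 − 40) × 60 = 7.43400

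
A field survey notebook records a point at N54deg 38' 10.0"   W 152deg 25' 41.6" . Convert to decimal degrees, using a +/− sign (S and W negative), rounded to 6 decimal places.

54.636111, -152.428222

Latitude: 54° + 38/60 + 10/3600 = 54 + 0.633333 + 0.002778 = 54.6361111
N → positive
Longitude: 25′ + 41.6″ = 25.69333′; 152 + 25.69333/60 = 152.4282222
W ⇒ negate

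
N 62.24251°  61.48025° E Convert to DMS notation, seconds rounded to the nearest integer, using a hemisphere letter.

62°14′33″ N, 61°28′49″ E

Lat: 0.242510° → 14.55060′; 0.55060 × 60 = 33.04″
λ: 0.480250° → 28.81500′; 0.81500 × 60 = 48.90″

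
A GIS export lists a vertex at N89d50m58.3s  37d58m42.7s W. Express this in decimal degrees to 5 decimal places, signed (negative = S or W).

Latitude: 89° + 50/60 + 58.3/3600 = 89 + 0.833333 + 0.016194 = 89.849528
N → positive
λ: 37° + 58/60 + 42.7/3600 = 37 + 0.966667 + 0.011861 = 37.978528
W ⇒ negate

89.84953, -37.97853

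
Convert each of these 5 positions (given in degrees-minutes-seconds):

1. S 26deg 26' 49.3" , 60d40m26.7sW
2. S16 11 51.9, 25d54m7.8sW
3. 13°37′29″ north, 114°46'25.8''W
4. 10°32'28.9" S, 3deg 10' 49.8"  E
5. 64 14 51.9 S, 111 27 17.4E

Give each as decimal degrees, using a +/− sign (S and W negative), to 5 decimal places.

1. -26.44703, -60.67408
2. -16.19775, -25.90217
3. 13.62472, -114.77383
4. -10.54136, 3.18050
5. -64.24775, 111.45483

Point 1:
  Lat: 26′ + 49.3″ = 26.82167′; 26 + 26.82167/60 = 26.447028
  S ⇒ negate
  λ: 40′ + 26.7″ = 40.44500′; 60 + 40.44500/60 = 60.674083
  W → negative
Point 2:
  Lat: 16° + 11/60 + 51.9/3600 = 16 + 0.183333 + 0.014417 = 16.197750
  hemisphere S, so the sign is −
  Lon: 25° + 54/60 + 7.8/3600 = 25 + 0.900000 + 0.002167 = 25.902167
  W → negative
Point 3:
  Lat: 37′ + 29″ = 37.48333′; 13 + 37.48333/60 = 13.624722
  N ⇒ keep positive
  Lon: 46′ + 25.8″ = 46.43000′; 114 + 46.43000/60 = 114.773833
  W ⇒ negate
Point 4:
  φ: 32′ + 28.9″ = 32.48167′; 10 + 32.48167/60 = 10.541361
  S → negative
  λ: 10′ + 49.8″ = 10.83000′; 3 + 10.83000/60 = 3.180500
  E ⇒ keep positive
Point 5:
  Latitude: 14′ + 51.9″ = 14.86500′; 64 + 14.86500/60 = 64.247750
  hemisphere S, so the sign is −
  λ: 111° + 27/60 + 17.4/3600 = 111 + 0.450000 + 0.004833 = 111.454833
  E → positive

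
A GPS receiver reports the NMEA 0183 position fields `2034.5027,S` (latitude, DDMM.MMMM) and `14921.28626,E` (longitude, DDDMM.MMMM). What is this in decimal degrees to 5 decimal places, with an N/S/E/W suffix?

20.57505° S, 149.35477° E

φ: degrees = first 2 digits = 20, minutes = 34.5027; 20 + 34.5027/60 = 20.575045
λ: degrees = first 3 digits = 149, minutes = 21.28626; 149 + 21.28626/60 = 149.354771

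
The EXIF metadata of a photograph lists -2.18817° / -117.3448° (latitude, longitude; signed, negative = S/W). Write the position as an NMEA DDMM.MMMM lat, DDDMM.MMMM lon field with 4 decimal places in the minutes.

Latitude is negative → S; |value| = 2.188170
Latitude: fractional part 0.188170 → 11.290200 minutes
Longitude is negative → W; |value| = 117.344800
Longitude: 117° + 0.344800 × 60 = 117° 20.688000′

0211.2902,S / 11720.6880,W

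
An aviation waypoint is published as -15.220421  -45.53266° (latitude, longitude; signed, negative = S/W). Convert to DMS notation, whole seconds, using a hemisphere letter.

Latitude is negative → S; |value| = 15.220421
Lat: 0.220421° → 13.22526′; 0.22526 × 60 = 13.52″
Longitude is negative → W; |value| = 45.532660
Longitude: 0.532660 × 60 = 31.95960′ → 31′, remainder × 60 = 57.58″

15°13′14″ S, 45°31′58″ W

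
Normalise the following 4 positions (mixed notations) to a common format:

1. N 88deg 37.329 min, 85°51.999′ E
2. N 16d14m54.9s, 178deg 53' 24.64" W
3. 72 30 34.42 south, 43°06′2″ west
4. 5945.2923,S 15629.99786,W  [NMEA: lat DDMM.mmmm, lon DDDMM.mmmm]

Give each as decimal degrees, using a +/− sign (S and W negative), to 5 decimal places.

1. 88.62215, 85.86665
2. 16.24858, -178.89018
3. -72.50956, -43.10056
4. -59.75487, -156.49996

Point 1:
  Lat: 88 + 37.329/60 = 88.622150
  N → positive
  Longitude: 85 + 51.999/60 = 85.866650
  E → positive
Point 2:
  φ: 14′ + 54.9″ = 14.91500′; 16 + 14.91500/60 = 16.248583
  N → positive
  Lon: 53′ + 24.64″ = 53.41067′; 178 + 53.41067/60 = 178.890178
  W ⇒ negate
Point 3:
  φ: 72 + 30/60 + 34.42/3600 = 72.509561
  S → negative
  λ: 6′ + 2″ = 6.03333′; 43 + 6.03333/60 = 43.100556
  W ⇒ negate
Point 4:
  Latitude: split at 2 digits → 59° and 45.2923′; 59 + 45.2923/60 = 59.754872
  S → negative
  λ: degrees = first 3 digits = 156, minutes = 29.99786; 156 + 29.99786/60 = 156.499964
  W → negative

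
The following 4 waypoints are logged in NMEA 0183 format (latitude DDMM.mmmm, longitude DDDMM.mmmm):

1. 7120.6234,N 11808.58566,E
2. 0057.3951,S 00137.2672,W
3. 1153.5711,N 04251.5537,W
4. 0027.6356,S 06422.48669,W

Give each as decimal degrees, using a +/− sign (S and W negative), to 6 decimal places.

Point 1:
  Latitude: degrees = first 2 digits = 71, minutes = 20.6234; 71 + 20.6234/60 = 71.3437233
  N ⇒ keep positive
  Lon: split at 3 digits → 118° and 8.58566′; 118 + 8.58566/60 = 118.1430943
  E ⇒ keep positive
Point 2:
  Lat: degrees = first 2 digits = 0, minutes = 57.3951; 0 + 57.3951/60 = 0.9565850
  S → negative
  Lon: degrees = first 3 digits = 1, minutes = 37.2672; 1 + 37.2672/60 = 1.6211200
  hemisphere W, so the sign is −
Point 3:
  Lat: split at 2 digits → 11° and 53.5711′; 11 + 53.5711/60 = 11.8928517
  N → positive
  Longitude: split at 3 digits → 042° and 51.5537′; 42 + 51.5537/60 = 42.8592283
  W → negative
Point 4:
  Lat: degrees = first 2 digits = 0, minutes = 27.6356; 0 + 27.6356/60 = 0.4605933
  S ⇒ negate
  Lon: split at 3 digits → 064° and 22.48669′; 64 + 22.48669/60 = 64.3747782
  W ⇒ negate

1. 71.343723, 118.143094
2. -0.956585, -1.621120
3. 11.892852, -42.859228
4. -0.460593, -64.374778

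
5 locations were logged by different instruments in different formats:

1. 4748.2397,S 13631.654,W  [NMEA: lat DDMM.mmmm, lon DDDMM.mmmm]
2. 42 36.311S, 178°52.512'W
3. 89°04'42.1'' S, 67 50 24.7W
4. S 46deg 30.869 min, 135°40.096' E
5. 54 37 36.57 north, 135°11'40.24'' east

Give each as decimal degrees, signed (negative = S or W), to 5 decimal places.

1. -47.80400, -136.52757
2. -42.60518, -178.87520
3. -89.07836, -67.84019
4. -46.51448, 135.66827
5. 54.62683, 135.19451

Point 1:
  Latitude: degrees = first 2 digits = 47, minutes = 48.2397; 47 + 48.2397/60 = 47.803995
  hemisphere S, so the sign is −
  Longitude: split at 3 digits → 136° and 31.654′; 136 + 31.654/60 = 136.527567
  W ⇒ negate
Point 2:
  φ: 42 + 36.311/60 = 42.605183
  S ⇒ negate
  Lon: 178 + 52.512/60 = 178.875200
  W ⇒ negate
Point 3:
  Lat: 89° + 4/60 + 42.1/3600 = 89 + 0.066667 + 0.011694 = 89.078361
  S ⇒ negate
  Lon: 50′ + 24.7″ = 50.41167′; 67 + 50.41167/60 = 67.840194
  hemisphere W, so the sign is −
Point 4:
  φ: 30.869′ = 0.514483°; total 46.514483
  hemisphere S, so the sign is −
  Longitude: 135 + 40.096/60 = 135.668267
  E → positive
Point 5:
  φ: 37′ + 36.57″ = 37.60950′; 54 + 37.60950/60 = 54.626825
  N ⇒ keep positive
  Longitude: 11′ + 40.24″ = 11.67067′; 135 + 11.67067/60 = 135.194511
  E ⇒ keep positive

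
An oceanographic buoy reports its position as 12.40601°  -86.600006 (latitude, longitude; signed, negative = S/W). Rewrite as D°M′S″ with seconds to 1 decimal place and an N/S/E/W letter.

12°24′21.6″ N, 86°36′0.0″ W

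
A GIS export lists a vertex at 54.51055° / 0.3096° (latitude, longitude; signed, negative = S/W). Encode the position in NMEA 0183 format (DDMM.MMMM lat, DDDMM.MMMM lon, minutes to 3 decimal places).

5430.633,N / 00018.576,E

Lat: minutes = (54.510550 − 54) × 60 = 30.63300
Lon: minutes = (0.309600 − 0) × 60 = 18.57600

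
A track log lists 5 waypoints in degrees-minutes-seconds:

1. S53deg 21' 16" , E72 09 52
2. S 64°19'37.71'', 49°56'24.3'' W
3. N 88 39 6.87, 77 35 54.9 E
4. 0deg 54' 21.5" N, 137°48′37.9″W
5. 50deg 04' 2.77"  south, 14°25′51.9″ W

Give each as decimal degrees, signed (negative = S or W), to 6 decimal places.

Point 1:
  Lat: 21′ + 16″ = 21.26667′; 53 + 21.26667/60 = 53.3544444
  S → negative
  Lon: 72 + 9/60 + 52/3600 = 72.1644444
  E → positive
Point 2:
  φ: 19′ + 37.71″ = 19.62850′; 64 + 19.62850/60 = 64.3271417
  S → negative
  Lon: 56′ + 24.3″ = 56.40500′; 49 + 56.40500/60 = 49.9400833
  W → negative
Point 3:
  Latitude: 39′ + 6.87″ = 39.11450′; 88 + 39.11450/60 = 88.6519083
  N → positive
  λ: 77 + 35/60 + 54.9/3600 = 77.5985833
  E → positive
Point 4:
  Lat: 0° + 54/60 + 21.5/3600 = 0 + 0.900000 + 0.005972 = 0.9059722
  N → positive
  Lon: 137 + 48/60 + 37.9/3600 = 137.8105278
  W → negative
Point 5:
  Latitude: 50° + 4/60 + 2.77/3600 = 50 + 0.066667 + 0.000769 = 50.0674361
  hemisphere S, so the sign is −
  Longitude: 14° + 25/60 + 51.9/3600 = 14 + 0.416667 + 0.014417 = 14.4310833
  hemisphere W, so the sign is −

1. -53.354444, 72.164444
2. -64.327142, -49.940083
3. 88.651908, 77.598583
4. 0.905972, -137.810528
5. -50.067436, -14.431083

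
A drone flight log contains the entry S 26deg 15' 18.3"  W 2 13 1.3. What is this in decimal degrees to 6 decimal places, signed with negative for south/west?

φ: 26 + 15/60 + 18.3/3600 = 26.2550833
S → negative
Lon: 13′ + 1.3″ = 13.02167′; 2 + 13.02167/60 = 2.2170278
W ⇒ negate

-26.255083, -2.217028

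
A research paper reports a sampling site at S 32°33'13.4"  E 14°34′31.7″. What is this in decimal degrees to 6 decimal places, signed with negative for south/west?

Lat: 32° + 33/60 + 13.4/3600 = 32 + 0.550000 + 0.003722 = 32.5537222
S ⇒ negate
Longitude: 14° + 34/60 + 31.7/3600 = 14 + 0.566667 + 0.008806 = 14.5754722
E → positive

-32.553722, 14.575472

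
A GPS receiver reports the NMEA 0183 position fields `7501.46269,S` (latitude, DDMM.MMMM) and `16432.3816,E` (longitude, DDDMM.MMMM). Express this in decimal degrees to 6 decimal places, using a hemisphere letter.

75.024378° S, 164.539693° E

Latitude: degrees = first 2 digits = 75, minutes = 1.46269; 75 + 1.46269/60 = 75.0243782
Lon: degrees = first 3 digits = 164, minutes = 32.3816; 164 + 32.3816/60 = 164.5396933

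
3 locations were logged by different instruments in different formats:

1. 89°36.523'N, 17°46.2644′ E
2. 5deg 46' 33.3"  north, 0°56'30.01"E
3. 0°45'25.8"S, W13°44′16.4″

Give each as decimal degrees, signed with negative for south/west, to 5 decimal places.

Point 1:
  Lat: 36.523′ = 0.608717°; total 89.608717
  N ⇒ keep positive
  Lon: 46.2644′ = 0.771073°; total 17.771073
  E ⇒ keep positive
Point 2:
  φ: 46′ + 33.3″ = 46.55500′; 5 + 46.55500/60 = 5.775917
  N ⇒ keep positive
  Lon: 0° + 56/60 + 30.01/3600 = 0 + 0.933333 + 0.008336 = 0.941669
  E → positive
Point 3:
  φ: 45′ + 25.8″ = 45.43000′; 0 + 45.43000/60 = 0.757167
  S → negative
  λ: 13° + 44/60 + 16.4/3600 = 13 + 0.733333 + 0.004556 = 13.737889
  W → negative

1. 89.60872, 17.77107
2. 5.77592, 0.94167
3. -0.75717, -13.73789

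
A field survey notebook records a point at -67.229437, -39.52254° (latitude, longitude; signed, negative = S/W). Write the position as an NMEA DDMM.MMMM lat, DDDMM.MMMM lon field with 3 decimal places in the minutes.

6713.766,S / 03931.352,W

Latitude is negative → S; |value| = 67.229437
φ: 67° + 0.229437 × 60 = 67° 13.76622′
Longitude is negative → W; |value| = 39.522540
Lon: minutes = (39.522540 − 39) × 60 = 31.35240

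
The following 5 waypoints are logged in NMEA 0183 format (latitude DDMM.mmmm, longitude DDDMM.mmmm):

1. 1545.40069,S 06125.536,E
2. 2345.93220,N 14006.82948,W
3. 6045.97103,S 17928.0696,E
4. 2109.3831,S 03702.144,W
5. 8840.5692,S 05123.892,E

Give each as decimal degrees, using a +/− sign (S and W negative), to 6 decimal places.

Point 1:
  Lat: degrees = first 2 digits = 15, minutes = 45.40069; 15 + 45.40069/60 = 15.7566782
  S → negative
  Lon: degrees = first 3 digits = 61, minutes = 25.536; 61 + 25.536/60 = 61.4256000
  E ⇒ keep positive
Point 2:
  Latitude: degrees = first 2 digits = 23, minutes = 45.9322; 23 + 45.9322/60 = 23.7655367
  N ⇒ keep positive
  Lon: degrees = first 3 digits = 140, minutes = 6.82948; 140 + 6.82948/60 = 140.1138247
  W → negative
Point 3:
  φ: split at 2 digits → 60° and 45.97103′; 60 + 45.97103/60 = 60.7661838
  S ⇒ negate
  Longitude: degrees = first 3 digits = 179, minutes = 28.0696; 179 + 28.0696/60 = 179.4678267
  E → positive
Point 4:
  Lat: split at 2 digits → 21° and 9.3831′; 21 + 9.3831/60 = 21.1563850
  S → negative
  Lon: degrees = first 3 digits = 37, minutes = 2.144; 37 + 2.144/60 = 37.0357333
  hemisphere W, so the sign is −
Point 5:
  φ: degrees = first 2 digits = 88, minutes = 40.5692; 88 + 40.5692/60 = 88.6761533
  S ⇒ negate
  Lon: degrees = first 3 digits = 51, minutes = 23.892; 51 + 23.892/60 = 51.3982000
  E → positive

1. -15.756678, 61.425600
2. 23.765537, -140.113825
3. -60.766184, 179.467827
4. -21.156385, -37.035733
5. -88.676153, 51.398200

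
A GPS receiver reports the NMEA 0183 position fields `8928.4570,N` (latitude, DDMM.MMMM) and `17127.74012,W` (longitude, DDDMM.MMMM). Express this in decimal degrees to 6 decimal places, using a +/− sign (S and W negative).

Latitude: split at 2 digits → 89° and 28.457′; 89 + 28.457/60 = 89.4742833
N ⇒ keep positive
Longitude: degrees = first 3 digits = 171, minutes = 27.74012; 171 + 27.74012/60 = 171.4623353
W ⇒ negate

89.474283, -171.462335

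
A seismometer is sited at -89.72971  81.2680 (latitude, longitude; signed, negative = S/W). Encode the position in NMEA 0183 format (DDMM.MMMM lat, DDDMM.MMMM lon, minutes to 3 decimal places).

Latitude is negative → S; |value| = 89.729710
Lat: fractional part 0.729710 → 43.78260 minutes
Longitude: fractional part 0.268000 → 16.08000 minutes

8943.783,S / 08116.080,E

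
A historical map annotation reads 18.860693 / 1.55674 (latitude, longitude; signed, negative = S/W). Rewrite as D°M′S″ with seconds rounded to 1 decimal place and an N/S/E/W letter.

Latitude: 0.860693 × 60 = 51.64158′ → 51′, remainder × 60 = 38.495″
λ: whole degrees 1; 33.40440′ → 33′ and 24.264″

18°51′38.5″ N, 1°33′24.3″ E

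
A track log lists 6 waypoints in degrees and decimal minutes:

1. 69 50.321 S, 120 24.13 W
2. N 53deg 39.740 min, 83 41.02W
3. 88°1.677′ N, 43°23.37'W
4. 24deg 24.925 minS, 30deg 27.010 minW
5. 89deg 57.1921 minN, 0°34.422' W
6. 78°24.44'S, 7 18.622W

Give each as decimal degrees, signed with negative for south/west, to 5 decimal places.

Point 1:
  φ: 50.321′ = 0.838683°; total 69.838683
  S → negative
  λ: 120 + 24.13/60 = 120.402167
  hemisphere W, so the sign is −
Point 2:
  φ: 39.74′ = 0.662333°; total 53.662333
  N → positive
  λ: 83 + 41.02/60 = 83.683667
  W → negative
Point 3:
  Lat: 1.677′ = 0.027950°; total 88.027950
  N → positive
  λ: 23.37′ = 0.389500°; total 43.389500
  W ⇒ negate
Point 4:
  Latitude: 24.925′ = 0.415417°; total 24.415417
  S → negative
  Lon: 27.01′ = 0.450167°; total 30.450167
  W ⇒ negate
Point 5:
  Latitude: 89 + 57.1921/60 = 89.953202
  N ⇒ keep positive
  Lon: 34.422′ = 0.573700°; total 0.573700
  W → negative
Point 6:
  Latitude: 78 + 24.44/60 = 78.407333
  hemisphere S, so the sign is −
  Lon: 7 + 18.622/60 = 7.310367
  hemisphere W, so the sign is −

1. -69.83868, -120.40217
2. 53.66233, -83.68367
3. 88.02795, -43.38950
4. -24.41542, -30.45017
5. 89.95320, -0.57370
6. -78.40733, -7.31037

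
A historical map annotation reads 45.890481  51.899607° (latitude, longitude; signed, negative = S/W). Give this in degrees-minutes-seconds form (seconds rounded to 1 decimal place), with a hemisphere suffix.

Latitude: 0.890481 × 60 = 53.42886′ → 53′, remainder × 60 = 25.732″
Lon: 0.899607° → 53.97642′; 0.97642 × 60 = 58.585″

45°53′25.7″ N, 51°53′58.6″ E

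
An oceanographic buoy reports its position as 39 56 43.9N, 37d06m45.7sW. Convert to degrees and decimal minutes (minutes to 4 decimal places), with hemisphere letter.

Lat: 56 + 43.9/60 = 56.731667′
Lon: seconds/60 = 0.76167; minutes = 6 + 0.76167 = 6.761667

39° 56.7317′ N, 37° 6.7617′ W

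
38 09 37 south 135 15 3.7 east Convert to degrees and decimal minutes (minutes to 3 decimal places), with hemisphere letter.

38° 9.617′ S, 135° 15.062′ E

Latitude: 9 + 37/60 = 9.61667′
λ: seconds/60 = 0.06167; minutes = 15 + 0.06167 = 15.06167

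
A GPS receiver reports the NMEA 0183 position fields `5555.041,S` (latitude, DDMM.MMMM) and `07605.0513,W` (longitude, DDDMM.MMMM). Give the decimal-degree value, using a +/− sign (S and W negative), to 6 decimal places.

-55.917350, -76.084188

φ: split at 2 digits → 55° and 55.041′; 55 + 55.041/60 = 55.9173500
S ⇒ negate
Longitude: degrees = first 3 digits = 76, minutes = 5.0513; 76 + 5.0513/60 = 76.0841883
hemisphere W, so the sign is −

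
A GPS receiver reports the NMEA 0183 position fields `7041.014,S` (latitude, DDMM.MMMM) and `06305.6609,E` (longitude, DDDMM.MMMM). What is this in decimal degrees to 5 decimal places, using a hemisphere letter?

70.68357° S, 63.09435° E

Lat: split at 2 digits → 70° and 41.014′; 70 + 41.014/60 = 70.683567
Longitude: split at 3 digits → 063° and 5.6609′; 63 + 5.6609/60 = 63.094348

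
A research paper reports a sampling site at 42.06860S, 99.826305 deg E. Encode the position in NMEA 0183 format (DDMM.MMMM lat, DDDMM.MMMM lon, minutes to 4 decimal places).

4204.1160,S / 09949.5783,E

Latitude: 42° + 0.068600 × 60 = 42° 4.116000′
λ: fractional part 0.826305 → 49.578300 minutes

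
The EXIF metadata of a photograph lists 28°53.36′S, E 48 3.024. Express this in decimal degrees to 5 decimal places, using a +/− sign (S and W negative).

-28.88933, 48.05040

φ: 28 + 53.36/60 = 28.889333
S → negative
Longitude: 48 + 3.024/60 = 48.050400
E → positive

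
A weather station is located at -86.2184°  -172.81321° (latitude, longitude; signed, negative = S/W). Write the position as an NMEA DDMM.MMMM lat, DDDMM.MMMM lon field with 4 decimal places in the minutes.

8613.1040,S / 17248.7926,W

Latitude is negative → S; |value| = 86.218400
φ: 86° + 0.218400 × 60 = 86° 13.104000′
Longitude is negative → W; |value| = 172.813210
Longitude: minutes = (172.813210 − 172) × 60 = 48.792600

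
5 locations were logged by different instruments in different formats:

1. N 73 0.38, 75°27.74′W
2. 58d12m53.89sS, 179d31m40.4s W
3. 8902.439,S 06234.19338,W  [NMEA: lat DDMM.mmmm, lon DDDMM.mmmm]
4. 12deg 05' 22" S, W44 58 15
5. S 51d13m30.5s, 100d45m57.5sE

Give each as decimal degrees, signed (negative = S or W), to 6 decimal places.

Point 1:
  Lat: 0.38′ = 0.006333°; total 73.0063333
  N ⇒ keep positive
  λ: 75 + 27.74/60 = 75.4623333
  hemisphere W, so the sign is −
Point 2:
  Lat: 12′ + 53.89″ = 12.89817′; 58 + 12.89817/60 = 58.2149694
  S ⇒ negate
  λ: 31′ + 40.4″ = 31.67333′; 179 + 31.67333/60 = 179.5278889
  hemisphere W, so the sign is −
Point 3:
  Lat: degrees = first 2 digits = 89, minutes = 2.439; 89 + 2.439/60 = 89.0406500
  S ⇒ negate
  Longitude: split at 3 digits → 062° and 34.19338′; 62 + 34.19338/60 = 62.5698897
  hemisphere W, so the sign is −
Point 4:
  Lat: 5′ + 22″ = 5.36667′; 12 + 5.36667/60 = 12.0894444
  S → negative
  λ: 44° + 58/60 + 15/3600 = 44 + 0.966667 + 0.004167 = 44.9708333
  W → negative
Point 5:
  Latitude: 51 + 13/60 + 30.5/3600 = 51.2251389
  S → negative
  λ: 100 + 45/60 + 57.5/3600 = 100.7659722
  E → positive

1. 73.006333, -75.462333
2. -58.214969, -179.527889
3. -89.040650, -62.569890
4. -12.089444, -44.970833
5. -51.225139, 100.765972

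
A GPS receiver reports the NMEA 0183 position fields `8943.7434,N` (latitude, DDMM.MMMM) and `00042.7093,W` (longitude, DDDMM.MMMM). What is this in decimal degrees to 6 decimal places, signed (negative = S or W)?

89.729057, -0.711822

Lat: degrees = first 2 digits = 89, minutes = 43.7434; 89 + 43.7434/60 = 89.7290567
N → positive
λ: split at 3 digits → 000° and 42.7093′; 0 + 42.7093/60 = 0.7118217
W ⇒ negate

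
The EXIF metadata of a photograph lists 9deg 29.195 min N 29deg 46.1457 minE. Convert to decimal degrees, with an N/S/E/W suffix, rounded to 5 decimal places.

Lat: 29.195′ = 0.486583°; total 9.486583
λ: 46.1457′ = 0.769095°; total 29.769095

9.48658° N, 29.76910° E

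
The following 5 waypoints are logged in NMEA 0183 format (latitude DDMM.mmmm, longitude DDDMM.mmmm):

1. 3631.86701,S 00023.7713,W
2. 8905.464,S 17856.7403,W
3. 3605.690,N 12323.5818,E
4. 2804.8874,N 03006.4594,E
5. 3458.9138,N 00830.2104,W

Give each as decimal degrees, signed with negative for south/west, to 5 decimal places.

1. -36.53112, -0.39619
2. -89.09107, -178.94567
3. 36.09483, 123.39303
4. 28.08146, 30.10766
5. 34.98190, -8.50351

Point 1:
  Lat: split at 2 digits → 36° and 31.86701′; 36 + 31.86701/60 = 36.531117
  S ⇒ negate
  Longitude: degrees = first 3 digits = 0, minutes = 23.7713; 0 + 23.7713/60 = 0.396188
  W → negative
Point 2:
  Lat: split at 2 digits → 89° and 5.464′; 89 + 5.464/60 = 89.091067
  S ⇒ negate
  Longitude: degrees = first 3 digits = 178, minutes = 56.7403; 178 + 56.7403/60 = 178.945672
  hemisphere W, so the sign is −
Point 3:
  Lat: split at 2 digits → 36° and 5.69′; 36 + 5.69/60 = 36.094833
  N → positive
  Lon: degrees = first 3 digits = 123, minutes = 23.5818; 123 + 23.5818/60 = 123.393030
  E → positive
Point 4:
  Latitude: split at 2 digits → 28° and 4.8874′; 28 + 4.8874/60 = 28.081457
  N ⇒ keep positive
  λ: degrees = first 3 digits = 30, minutes = 6.4594; 30 + 6.4594/60 = 30.107657
  E ⇒ keep positive
Point 5:
  Latitude: degrees = first 2 digits = 34, minutes = 58.9138; 34 + 58.9138/60 = 34.981897
  N → positive
  λ: split at 3 digits → 008° and 30.2104′; 8 + 30.2104/60 = 8.503507
  W → negative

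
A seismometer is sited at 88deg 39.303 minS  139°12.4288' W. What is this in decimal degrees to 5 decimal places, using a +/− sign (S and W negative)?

-88.65505, -139.20715

φ: 39.303′ = 0.655050°; total 88.655050
S ⇒ negate
Longitude: 12.4288′ = 0.207147°; total 139.207147
W ⇒ negate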